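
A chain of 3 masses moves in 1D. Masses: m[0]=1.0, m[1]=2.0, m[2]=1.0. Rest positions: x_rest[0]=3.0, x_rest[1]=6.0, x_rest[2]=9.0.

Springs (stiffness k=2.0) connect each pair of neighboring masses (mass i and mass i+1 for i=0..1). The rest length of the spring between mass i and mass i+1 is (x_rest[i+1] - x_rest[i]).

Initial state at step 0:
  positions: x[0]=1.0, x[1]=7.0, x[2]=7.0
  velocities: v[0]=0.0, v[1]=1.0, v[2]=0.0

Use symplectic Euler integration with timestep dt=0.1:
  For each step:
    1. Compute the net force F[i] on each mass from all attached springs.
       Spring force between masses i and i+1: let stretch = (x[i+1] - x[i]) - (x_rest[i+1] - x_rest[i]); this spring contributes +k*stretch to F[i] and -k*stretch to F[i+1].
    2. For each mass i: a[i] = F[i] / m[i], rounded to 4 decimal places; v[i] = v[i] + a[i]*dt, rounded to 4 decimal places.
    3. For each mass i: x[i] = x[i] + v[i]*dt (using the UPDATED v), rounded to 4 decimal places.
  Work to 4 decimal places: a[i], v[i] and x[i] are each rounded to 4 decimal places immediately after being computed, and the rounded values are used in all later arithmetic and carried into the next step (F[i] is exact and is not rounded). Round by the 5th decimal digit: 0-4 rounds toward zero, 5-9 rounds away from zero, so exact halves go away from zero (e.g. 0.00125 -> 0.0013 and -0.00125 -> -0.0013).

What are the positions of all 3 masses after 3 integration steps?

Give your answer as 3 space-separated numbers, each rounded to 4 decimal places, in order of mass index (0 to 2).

Answer: 1.3560 6.9440 7.3560

Derivation:
Step 0: x=[1.0000 7.0000 7.0000] v=[0.0000 1.0000 0.0000]
Step 1: x=[1.0600 7.0400 7.0600] v=[0.6000 0.4000 0.6000]
Step 2: x=[1.1796 7.0204 7.1796] v=[1.1960 -0.1960 1.1960]
Step 3: x=[1.3560 6.9440 7.3560] v=[1.7642 -0.7642 1.7642]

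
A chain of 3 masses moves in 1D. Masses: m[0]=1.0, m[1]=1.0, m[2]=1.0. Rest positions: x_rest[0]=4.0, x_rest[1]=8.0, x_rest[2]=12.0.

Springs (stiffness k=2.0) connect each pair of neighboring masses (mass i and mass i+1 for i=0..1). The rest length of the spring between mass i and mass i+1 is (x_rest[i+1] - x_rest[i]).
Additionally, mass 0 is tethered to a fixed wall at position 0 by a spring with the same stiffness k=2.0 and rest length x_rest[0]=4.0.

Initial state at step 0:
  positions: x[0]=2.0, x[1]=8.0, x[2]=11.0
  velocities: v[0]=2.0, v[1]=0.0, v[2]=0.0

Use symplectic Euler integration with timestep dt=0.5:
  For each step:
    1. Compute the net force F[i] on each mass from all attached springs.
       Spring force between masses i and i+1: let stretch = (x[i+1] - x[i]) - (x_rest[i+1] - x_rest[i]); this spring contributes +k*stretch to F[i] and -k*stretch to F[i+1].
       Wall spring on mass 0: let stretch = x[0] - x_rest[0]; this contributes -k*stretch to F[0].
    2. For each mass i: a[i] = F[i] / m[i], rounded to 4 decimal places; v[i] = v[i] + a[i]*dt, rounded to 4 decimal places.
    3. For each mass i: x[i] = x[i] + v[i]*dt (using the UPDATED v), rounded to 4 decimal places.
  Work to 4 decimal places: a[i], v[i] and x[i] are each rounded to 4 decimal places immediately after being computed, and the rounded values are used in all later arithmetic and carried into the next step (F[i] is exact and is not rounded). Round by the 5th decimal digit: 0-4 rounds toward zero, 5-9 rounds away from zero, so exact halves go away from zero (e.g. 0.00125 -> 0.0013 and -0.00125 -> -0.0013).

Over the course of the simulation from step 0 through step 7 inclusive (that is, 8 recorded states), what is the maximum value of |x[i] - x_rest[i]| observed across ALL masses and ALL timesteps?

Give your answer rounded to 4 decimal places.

Answer: 2.9219

Derivation:
Step 0: x=[2.0000 8.0000 11.0000] v=[2.0000 0.0000 0.0000]
Step 1: x=[5.0000 6.5000 11.5000] v=[6.0000 -3.0000 1.0000]
Step 2: x=[6.2500 6.7500 11.5000] v=[2.5000 0.5000 0.0000]
Step 3: x=[4.6250 9.1250 11.1250] v=[-3.2500 4.7500 -0.7500]
Step 4: x=[2.9375 10.2500 11.7500] v=[-3.3750 2.2500 1.2500]
Step 5: x=[3.4375 8.4688 13.6250] v=[1.0000 -3.5625 3.7500]
Step 6: x=[4.7344 6.7500 14.9219] v=[2.5938 -3.4376 2.5938]
Step 7: x=[4.6719 8.1094 14.1329] v=[-0.1250 2.7187 -1.5781]
Max displacement = 2.9219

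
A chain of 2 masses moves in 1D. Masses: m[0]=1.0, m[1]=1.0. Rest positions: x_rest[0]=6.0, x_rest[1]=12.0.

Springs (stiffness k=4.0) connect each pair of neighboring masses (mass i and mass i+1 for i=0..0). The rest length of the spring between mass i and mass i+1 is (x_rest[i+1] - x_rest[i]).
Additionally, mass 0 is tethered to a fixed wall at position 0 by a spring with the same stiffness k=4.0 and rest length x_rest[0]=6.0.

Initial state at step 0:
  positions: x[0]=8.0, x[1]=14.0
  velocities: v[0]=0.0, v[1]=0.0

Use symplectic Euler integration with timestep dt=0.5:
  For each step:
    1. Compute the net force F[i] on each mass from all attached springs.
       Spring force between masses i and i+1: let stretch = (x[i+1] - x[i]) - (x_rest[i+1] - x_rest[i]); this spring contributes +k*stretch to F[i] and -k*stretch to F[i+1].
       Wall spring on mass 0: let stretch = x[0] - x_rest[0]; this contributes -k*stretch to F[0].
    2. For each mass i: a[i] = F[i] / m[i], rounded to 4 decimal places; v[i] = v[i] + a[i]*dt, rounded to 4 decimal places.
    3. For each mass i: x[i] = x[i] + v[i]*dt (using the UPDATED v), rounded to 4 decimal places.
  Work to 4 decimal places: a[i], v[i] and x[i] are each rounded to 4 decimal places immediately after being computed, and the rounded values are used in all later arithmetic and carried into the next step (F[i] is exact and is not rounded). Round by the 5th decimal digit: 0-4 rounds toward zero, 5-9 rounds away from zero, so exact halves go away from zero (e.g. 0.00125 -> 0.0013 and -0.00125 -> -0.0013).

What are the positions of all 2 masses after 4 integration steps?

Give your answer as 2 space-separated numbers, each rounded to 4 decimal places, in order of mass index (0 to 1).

Answer: 4.0000 10.0000

Derivation:
Step 0: x=[8.0000 14.0000] v=[0.0000 0.0000]
Step 1: x=[6.0000 14.0000] v=[-4.0000 0.0000]
Step 2: x=[6.0000 12.0000] v=[0.0000 -4.0000]
Step 3: x=[6.0000 10.0000] v=[0.0000 -4.0000]
Step 4: x=[4.0000 10.0000] v=[-4.0000 0.0000]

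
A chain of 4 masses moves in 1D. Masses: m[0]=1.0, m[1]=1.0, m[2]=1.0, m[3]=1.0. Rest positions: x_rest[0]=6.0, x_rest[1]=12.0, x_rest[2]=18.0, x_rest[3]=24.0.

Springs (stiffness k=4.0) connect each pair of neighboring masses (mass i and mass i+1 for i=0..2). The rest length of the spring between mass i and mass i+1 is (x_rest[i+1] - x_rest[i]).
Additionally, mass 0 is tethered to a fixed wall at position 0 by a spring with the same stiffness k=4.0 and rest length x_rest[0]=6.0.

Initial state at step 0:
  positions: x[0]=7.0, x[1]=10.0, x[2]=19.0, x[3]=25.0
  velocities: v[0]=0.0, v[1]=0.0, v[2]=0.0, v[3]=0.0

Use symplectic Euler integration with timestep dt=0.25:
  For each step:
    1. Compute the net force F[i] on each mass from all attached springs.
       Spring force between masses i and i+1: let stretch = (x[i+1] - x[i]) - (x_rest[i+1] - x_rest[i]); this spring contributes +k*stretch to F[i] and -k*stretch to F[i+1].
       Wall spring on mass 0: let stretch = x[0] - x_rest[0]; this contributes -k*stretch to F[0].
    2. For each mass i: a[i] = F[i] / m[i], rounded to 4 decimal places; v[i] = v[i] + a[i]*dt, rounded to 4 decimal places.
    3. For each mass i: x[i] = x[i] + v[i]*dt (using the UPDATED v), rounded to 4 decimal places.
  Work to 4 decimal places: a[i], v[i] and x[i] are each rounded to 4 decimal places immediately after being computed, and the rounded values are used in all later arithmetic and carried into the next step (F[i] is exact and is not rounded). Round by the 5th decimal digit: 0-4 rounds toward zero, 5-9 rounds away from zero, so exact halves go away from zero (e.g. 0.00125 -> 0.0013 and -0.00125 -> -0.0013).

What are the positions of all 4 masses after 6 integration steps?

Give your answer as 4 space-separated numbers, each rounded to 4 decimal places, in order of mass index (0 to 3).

Answer: 8.0178 11.1497 19.2800 23.1231

Derivation:
Step 0: x=[7.0000 10.0000 19.0000 25.0000] v=[0.0000 0.0000 0.0000 0.0000]
Step 1: x=[6.0000 11.5000 18.2500 25.0000] v=[-4.0000 6.0000 -3.0000 0.0000]
Step 2: x=[4.8750 13.3125 17.5000 24.8125] v=[-4.5000 7.2500 -3.0000 -0.7500]
Step 3: x=[4.6406 14.0625 17.5313 24.2969] v=[-0.9375 3.0000 0.1250 -2.0625]
Step 4: x=[5.6016 13.3242 18.3868 23.5899] v=[3.8438 -2.9531 3.4218 -2.8281]
Step 5: x=[7.0928 11.9209 19.2774 23.0821] v=[5.9648 -5.6131 3.5623 -2.0312]
Step 6: x=[8.0178 11.1497 19.2800 23.1231] v=[3.7001 -3.0847 0.0105 0.1641]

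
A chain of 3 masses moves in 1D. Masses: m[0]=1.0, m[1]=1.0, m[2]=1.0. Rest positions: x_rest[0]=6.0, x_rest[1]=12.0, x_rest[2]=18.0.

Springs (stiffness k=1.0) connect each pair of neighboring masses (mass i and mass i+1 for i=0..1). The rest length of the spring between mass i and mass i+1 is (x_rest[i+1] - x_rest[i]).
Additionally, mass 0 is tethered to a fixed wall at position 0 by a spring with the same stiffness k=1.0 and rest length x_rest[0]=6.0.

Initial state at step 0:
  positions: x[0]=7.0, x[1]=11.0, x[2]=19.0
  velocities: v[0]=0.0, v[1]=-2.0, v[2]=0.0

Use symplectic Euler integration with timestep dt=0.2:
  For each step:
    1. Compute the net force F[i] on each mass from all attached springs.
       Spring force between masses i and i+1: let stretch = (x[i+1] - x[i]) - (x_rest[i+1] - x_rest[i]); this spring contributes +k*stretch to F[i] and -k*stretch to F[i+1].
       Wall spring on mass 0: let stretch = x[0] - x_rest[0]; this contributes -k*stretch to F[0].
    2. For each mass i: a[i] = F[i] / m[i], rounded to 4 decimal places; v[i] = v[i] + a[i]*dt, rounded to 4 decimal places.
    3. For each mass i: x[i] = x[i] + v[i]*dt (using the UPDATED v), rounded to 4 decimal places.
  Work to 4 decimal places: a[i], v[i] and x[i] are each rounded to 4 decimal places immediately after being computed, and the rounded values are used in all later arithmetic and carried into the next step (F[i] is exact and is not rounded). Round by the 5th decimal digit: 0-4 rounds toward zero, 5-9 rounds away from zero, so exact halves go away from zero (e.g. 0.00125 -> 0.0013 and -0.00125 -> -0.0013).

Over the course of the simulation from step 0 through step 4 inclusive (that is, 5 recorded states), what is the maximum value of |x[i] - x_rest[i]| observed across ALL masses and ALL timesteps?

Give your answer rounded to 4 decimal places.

Answer: 1.3088

Derivation:
Step 0: x=[7.0000 11.0000 19.0000] v=[0.0000 -2.0000 0.0000]
Step 1: x=[6.8800 10.7600 18.9200] v=[-0.6000 -1.2000 -0.4000]
Step 2: x=[6.6400 10.6912 18.7536] v=[-1.2000 -0.3440 -0.8320]
Step 3: x=[6.2964 10.7828 18.5047] v=[-1.7178 0.4582 -1.2445]
Step 4: x=[5.8804 11.0039 18.1869] v=[-2.0798 1.1053 -1.5889]
Max displacement = 1.3088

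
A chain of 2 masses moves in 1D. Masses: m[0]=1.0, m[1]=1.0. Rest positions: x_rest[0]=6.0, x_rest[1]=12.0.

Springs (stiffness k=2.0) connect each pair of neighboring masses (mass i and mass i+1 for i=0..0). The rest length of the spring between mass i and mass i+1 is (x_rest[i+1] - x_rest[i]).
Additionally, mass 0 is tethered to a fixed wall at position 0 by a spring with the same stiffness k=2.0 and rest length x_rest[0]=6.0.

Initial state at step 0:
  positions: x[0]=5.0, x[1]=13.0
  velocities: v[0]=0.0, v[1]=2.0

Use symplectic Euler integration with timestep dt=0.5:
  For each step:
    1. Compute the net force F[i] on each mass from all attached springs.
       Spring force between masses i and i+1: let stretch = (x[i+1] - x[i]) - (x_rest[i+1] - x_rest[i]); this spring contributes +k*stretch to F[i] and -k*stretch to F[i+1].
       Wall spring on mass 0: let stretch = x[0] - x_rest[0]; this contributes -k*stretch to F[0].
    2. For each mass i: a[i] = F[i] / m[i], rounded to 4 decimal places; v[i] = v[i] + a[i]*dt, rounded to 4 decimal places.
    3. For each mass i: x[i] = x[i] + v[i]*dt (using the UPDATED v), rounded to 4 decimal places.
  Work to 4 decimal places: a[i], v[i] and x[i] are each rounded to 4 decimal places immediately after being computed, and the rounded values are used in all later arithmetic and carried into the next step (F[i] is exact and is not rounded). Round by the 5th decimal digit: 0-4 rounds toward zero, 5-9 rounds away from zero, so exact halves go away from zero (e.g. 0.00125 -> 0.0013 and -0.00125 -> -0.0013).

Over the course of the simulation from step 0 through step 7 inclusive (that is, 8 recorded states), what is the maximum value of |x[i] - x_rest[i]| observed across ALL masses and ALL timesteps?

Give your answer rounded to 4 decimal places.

Step 0: x=[5.0000 13.0000] v=[0.0000 2.0000]
Step 1: x=[6.5000 13.0000] v=[3.0000 0.0000]
Step 2: x=[8.0000 12.7500] v=[3.0000 -0.5000]
Step 3: x=[7.8750 13.1250] v=[-0.2500 0.7500]
Step 4: x=[6.4375 13.8750] v=[-2.8750 1.5000]
Step 5: x=[5.5000 13.9063] v=[-1.8750 0.0625]
Step 6: x=[6.0157 12.7344] v=[1.0313 -2.3438]
Step 7: x=[6.8829 11.2032] v=[1.7343 -3.0625]
Max displacement = 2.0000

Answer: 2.0000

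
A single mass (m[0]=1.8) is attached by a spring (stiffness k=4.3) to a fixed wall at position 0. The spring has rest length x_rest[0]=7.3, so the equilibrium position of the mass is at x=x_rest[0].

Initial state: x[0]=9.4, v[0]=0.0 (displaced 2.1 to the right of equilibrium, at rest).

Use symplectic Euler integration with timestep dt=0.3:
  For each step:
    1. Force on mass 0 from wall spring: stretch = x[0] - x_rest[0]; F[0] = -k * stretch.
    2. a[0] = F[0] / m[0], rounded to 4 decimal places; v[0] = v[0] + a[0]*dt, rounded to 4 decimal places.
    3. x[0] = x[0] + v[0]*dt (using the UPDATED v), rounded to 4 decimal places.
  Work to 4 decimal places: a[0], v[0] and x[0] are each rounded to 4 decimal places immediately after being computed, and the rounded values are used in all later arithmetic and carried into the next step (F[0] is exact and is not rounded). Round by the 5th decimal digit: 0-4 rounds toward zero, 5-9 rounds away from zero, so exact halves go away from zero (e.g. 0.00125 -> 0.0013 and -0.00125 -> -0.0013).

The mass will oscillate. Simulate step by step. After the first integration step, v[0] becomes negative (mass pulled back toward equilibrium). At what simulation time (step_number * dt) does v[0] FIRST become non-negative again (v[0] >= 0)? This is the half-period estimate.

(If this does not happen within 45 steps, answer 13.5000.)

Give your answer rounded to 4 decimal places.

Step 0: x=[9.4000] v=[0.0000]
Step 1: x=[8.9485] v=[-1.5050]
Step 2: x=[8.1426] v=[-2.6864]
Step 3: x=[7.1555] v=[-3.2903]
Step 4: x=[6.1995] v=[-3.1867]
Step 5: x=[5.4801] v=[-2.3980]
Step 6: x=[5.1520] v=[-1.0938]
Step 7: x=[5.2857] v=[0.4456]
First v>=0 after going negative at step 7, time=2.1000

Answer: 2.1000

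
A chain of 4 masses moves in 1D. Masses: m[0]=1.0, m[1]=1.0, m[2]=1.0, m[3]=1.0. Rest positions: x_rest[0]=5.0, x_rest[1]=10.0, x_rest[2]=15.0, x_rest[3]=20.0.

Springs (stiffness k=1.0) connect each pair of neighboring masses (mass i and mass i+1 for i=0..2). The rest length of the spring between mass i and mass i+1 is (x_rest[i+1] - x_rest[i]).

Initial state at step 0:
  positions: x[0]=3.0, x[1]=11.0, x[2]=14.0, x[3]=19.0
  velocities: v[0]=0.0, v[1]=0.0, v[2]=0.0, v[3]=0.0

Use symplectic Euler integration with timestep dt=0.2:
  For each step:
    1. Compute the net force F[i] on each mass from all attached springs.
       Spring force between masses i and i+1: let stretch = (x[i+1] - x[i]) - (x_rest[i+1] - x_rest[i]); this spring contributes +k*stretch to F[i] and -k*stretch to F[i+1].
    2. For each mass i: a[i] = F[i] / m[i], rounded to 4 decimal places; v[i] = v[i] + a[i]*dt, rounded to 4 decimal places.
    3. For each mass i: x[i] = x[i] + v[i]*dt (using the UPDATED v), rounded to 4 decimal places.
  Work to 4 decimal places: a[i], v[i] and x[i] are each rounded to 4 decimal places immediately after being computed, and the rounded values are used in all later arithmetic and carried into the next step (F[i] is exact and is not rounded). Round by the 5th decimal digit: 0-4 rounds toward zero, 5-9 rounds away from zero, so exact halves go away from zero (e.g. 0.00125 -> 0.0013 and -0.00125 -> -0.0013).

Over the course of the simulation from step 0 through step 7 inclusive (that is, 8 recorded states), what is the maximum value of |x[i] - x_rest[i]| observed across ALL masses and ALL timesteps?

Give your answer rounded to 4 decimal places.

Step 0: x=[3.0000 11.0000 14.0000 19.0000] v=[0.0000 0.0000 0.0000 0.0000]
Step 1: x=[3.1200 10.8000 14.0800 19.0000] v=[0.6000 -1.0000 0.4000 0.0000]
Step 2: x=[3.3472 10.4240 14.2256 19.0032] v=[1.1360 -1.8800 0.7280 0.0160]
Step 3: x=[3.6575 9.9170 14.4102 19.0153] v=[1.5514 -2.5350 0.9232 0.0605]
Step 4: x=[4.0182 9.3393 14.5993 19.0432] v=[1.8033 -2.8883 0.9456 0.1395]
Step 5: x=[4.3917 8.7592 14.7558 19.0933] v=[1.8675 -2.9005 0.7824 0.2507]
Step 6: x=[4.7399 8.2443 14.8459 19.1699] v=[1.7410 -2.5747 0.4506 0.3832]
Step 7: x=[5.0283 7.8532 14.8449 19.2736] v=[1.4419 -1.9553 -0.0049 0.5184]
Max displacement = 2.1468

Answer: 2.1468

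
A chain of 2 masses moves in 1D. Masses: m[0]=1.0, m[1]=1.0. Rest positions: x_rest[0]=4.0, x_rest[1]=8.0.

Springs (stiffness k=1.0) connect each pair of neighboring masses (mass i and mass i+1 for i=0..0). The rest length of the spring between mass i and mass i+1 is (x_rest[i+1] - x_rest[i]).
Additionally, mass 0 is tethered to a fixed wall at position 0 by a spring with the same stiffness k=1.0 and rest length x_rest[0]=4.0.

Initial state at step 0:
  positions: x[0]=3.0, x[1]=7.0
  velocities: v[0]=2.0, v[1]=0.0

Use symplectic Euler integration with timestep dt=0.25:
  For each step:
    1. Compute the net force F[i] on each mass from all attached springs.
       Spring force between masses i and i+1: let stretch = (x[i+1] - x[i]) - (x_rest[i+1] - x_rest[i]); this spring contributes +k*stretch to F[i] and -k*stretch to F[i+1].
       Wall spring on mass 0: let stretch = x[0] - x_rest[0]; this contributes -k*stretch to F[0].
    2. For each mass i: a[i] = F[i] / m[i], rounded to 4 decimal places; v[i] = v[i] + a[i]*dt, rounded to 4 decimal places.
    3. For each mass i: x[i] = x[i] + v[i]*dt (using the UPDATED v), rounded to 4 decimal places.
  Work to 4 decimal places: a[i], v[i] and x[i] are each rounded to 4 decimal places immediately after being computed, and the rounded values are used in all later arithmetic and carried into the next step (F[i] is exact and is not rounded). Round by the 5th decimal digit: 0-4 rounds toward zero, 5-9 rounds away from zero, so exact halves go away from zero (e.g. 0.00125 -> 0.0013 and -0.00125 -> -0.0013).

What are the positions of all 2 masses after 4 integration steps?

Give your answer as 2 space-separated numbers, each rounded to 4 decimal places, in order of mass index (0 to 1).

Answer: 4.9483 7.3320

Derivation:
Step 0: x=[3.0000 7.0000] v=[2.0000 0.0000]
Step 1: x=[3.5625 7.0000] v=[2.2500 0.0000]
Step 2: x=[4.1172 7.0352] v=[2.2188 0.1406]
Step 3: x=[4.5970 7.1380] v=[1.9190 0.4111]
Step 4: x=[4.9483 7.3320] v=[1.4050 0.7759]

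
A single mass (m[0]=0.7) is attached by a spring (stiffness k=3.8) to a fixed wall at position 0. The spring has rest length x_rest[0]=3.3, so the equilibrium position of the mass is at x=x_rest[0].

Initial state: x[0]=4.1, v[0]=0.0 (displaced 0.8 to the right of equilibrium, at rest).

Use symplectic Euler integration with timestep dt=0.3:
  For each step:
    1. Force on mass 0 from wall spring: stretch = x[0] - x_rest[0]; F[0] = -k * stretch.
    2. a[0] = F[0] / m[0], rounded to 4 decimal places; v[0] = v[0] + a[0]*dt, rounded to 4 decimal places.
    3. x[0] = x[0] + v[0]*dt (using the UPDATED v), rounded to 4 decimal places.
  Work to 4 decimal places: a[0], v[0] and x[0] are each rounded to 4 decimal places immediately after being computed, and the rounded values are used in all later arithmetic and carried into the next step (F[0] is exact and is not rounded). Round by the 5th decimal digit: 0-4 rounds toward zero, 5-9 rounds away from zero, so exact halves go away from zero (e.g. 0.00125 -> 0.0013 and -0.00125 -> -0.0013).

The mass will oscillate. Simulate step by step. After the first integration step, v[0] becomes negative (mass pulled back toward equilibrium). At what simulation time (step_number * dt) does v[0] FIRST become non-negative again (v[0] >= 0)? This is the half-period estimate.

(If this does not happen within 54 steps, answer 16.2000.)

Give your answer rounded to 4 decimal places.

Step 0: x=[4.1000] v=[0.0000]
Step 1: x=[3.7091] v=[-1.3029]
Step 2: x=[3.1184] v=[-1.9691]
Step 3: x=[2.6164] v=[-1.6734]
Step 4: x=[2.4484] v=[-0.5601]
Step 5: x=[2.6964] v=[0.8268]
First v>=0 after going negative at step 5, time=1.5000

Answer: 1.5000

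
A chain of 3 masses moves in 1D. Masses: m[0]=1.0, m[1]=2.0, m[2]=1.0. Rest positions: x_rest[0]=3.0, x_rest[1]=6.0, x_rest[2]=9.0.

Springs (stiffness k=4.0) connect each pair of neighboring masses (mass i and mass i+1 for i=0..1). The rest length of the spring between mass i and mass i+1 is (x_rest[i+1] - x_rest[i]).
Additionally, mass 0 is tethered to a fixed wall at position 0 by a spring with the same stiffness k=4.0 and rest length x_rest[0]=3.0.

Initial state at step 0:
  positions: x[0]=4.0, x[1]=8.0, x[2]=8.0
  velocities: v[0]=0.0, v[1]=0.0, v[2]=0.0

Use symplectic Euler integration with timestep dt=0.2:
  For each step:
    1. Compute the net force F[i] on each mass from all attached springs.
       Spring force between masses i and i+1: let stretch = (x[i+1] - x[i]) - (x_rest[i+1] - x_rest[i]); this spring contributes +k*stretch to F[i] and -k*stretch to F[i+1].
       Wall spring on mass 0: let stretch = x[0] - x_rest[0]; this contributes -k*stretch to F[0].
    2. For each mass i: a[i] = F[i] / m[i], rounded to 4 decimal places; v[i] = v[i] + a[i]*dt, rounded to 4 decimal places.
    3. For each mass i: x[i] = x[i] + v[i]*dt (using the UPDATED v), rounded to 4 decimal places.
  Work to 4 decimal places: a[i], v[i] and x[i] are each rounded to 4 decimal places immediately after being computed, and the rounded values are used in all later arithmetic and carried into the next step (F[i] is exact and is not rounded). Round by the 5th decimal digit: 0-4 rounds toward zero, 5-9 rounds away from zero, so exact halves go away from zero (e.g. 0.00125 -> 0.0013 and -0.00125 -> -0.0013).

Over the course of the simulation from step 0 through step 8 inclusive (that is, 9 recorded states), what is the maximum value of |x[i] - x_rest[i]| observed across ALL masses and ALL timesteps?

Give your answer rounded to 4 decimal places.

Answer: 2.6215

Derivation:
Step 0: x=[4.0000 8.0000 8.0000] v=[0.0000 0.0000 0.0000]
Step 1: x=[4.0000 7.6800 8.4800] v=[0.0000 -1.6000 2.4000]
Step 2: x=[3.9488 7.1296 9.3120] v=[-0.2560 -2.7520 4.1600]
Step 3: x=[3.7747 6.4993 10.2748] v=[-0.8704 -3.1514 4.8141]
Step 4: x=[3.4326 5.9531 11.1135] v=[-1.7105 -2.7310 4.1937]
Step 5: x=[2.9446 5.6181 11.6066] v=[-2.4402 -1.6750 2.4654]
Step 6: x=[2.4132 5.5483 11.6215] v=[-2.6571 -0.3490 0.0746]
Step 7: x=[1.9973 5.7135 11.1447] v=[-2.0796 0.8262 -2.3840]
Step 8: x=[1.8564 6.0159 10.2789] v=[-0.7045 1.5122 -4.3290]
Max displacement = 2.6215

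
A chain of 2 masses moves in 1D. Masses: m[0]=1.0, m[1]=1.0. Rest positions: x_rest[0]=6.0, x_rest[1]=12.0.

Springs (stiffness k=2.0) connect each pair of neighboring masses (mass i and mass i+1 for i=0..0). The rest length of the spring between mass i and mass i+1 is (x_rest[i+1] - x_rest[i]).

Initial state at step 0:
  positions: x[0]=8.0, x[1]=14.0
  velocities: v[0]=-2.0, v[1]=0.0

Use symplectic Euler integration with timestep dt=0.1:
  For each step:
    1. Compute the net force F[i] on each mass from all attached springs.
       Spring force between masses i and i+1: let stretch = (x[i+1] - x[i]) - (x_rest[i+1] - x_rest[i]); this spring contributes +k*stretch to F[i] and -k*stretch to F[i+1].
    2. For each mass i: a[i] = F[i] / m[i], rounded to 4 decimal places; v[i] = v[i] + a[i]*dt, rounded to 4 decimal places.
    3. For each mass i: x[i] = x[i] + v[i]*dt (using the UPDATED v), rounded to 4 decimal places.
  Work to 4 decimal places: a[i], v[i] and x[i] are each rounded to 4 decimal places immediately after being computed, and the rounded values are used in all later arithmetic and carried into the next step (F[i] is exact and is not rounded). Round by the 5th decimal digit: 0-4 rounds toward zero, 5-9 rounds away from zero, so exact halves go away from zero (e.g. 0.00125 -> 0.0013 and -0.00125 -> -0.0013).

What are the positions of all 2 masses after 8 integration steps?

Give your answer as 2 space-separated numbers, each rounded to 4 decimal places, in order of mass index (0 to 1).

Answer: 6.6978 13.7024

Derivation:
Step 0: x=[8.0000 14.0000] v=[-2.0000 0.0000]
Step 1: x=[7.8000 14.0000] v=[-2.0000 0.0000]
Step 2: x=[7.6040 13.9960] v=[-1.9600 -0.0400]
Step 3: x=[7.4158 13.9842] v=[-1.8816 -0.1184]
Step 4: x=[7.2390 13.9610] v=[-1.7679 -0.2321]
Step 5: x=[7.0767 13.9234] v=[-1.6235 -0.3765]
Step 6: x=[6.9313 13.8688] v=[-1.4542 -0.5458]
Step 7: x=[6.8046 13.7955] v=[-1.2667 -0.7333]
Step 8: x=[6.6978 13.7024] v=[-1.0685 -0.9315]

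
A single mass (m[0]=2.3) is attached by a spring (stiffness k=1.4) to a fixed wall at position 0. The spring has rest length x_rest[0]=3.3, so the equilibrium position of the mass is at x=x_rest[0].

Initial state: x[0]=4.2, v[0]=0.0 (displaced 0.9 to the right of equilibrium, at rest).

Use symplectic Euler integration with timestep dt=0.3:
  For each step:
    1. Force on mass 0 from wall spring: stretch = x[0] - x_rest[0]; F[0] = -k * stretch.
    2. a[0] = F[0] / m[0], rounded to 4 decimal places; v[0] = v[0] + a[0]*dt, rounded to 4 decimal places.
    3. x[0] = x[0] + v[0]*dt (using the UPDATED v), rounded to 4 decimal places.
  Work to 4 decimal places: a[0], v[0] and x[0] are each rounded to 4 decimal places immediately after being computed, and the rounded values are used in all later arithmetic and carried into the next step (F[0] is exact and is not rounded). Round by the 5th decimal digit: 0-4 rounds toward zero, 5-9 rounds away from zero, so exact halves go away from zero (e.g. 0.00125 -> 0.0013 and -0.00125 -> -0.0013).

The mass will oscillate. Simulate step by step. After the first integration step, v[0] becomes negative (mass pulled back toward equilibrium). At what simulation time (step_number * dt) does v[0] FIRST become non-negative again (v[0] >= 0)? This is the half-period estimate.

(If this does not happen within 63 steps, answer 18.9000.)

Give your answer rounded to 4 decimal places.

Step 0: x=[4.2000] v=[0.0000]
Step 1: x=[4.1507] v=[-0.1643]
Step 2: x=[4.0548] v=[-0.3196]
Step 3: x=[3.9176] v=[-0.4574]
Step 4: x=[3.7465] v=[-0.5702]
Step 5: x=[3.5510] v=[-0.6517]
Step 6: x=[3.3418] v=[-0.6975]
Step 7: x=[3.1303] v=[-0.7051]
Step 8: x=[2.9281] v=[-0.6741]
Step 9: x=[2.7462] v=[-0.6062]
Step 10: x=[2.5947] v=[-0.5051]
Step 11: x=[2.4818] v=[-0.3763]
Step 12: x=[2.4137] v=[-0.2269]
Step 13: x=[2.3942] v=[-0.0651]
Step 14: x=[2.4243] v=[0.1003]
First v>=0 after going negative at step 14, time=4.2000

Answer: 4.2000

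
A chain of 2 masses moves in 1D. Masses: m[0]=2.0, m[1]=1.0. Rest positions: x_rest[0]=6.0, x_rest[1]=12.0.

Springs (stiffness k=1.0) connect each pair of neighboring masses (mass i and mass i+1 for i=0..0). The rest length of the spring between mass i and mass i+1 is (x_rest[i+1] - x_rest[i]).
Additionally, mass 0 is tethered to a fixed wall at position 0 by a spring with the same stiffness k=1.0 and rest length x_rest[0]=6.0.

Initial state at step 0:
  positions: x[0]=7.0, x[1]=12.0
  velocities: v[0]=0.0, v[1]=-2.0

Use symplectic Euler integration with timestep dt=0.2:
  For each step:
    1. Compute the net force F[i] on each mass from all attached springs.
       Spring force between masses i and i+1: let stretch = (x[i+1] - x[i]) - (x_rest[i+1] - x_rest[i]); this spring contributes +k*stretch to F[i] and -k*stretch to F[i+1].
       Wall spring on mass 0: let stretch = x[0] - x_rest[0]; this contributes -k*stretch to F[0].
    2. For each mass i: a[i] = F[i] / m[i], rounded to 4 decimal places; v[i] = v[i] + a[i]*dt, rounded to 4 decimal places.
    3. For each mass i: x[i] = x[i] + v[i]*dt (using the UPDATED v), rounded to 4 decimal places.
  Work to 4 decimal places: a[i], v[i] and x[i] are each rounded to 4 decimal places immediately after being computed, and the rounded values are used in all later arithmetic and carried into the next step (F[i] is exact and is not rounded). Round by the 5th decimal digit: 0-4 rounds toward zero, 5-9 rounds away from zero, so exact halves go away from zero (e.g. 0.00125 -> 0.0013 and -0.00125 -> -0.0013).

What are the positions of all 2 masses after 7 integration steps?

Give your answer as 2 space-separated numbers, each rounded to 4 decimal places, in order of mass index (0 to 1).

Answer: 5.7780 10.7438

Derivation:
Step 0: x=[7.0000 12.0000] v=[0.0000 -2.0000]
Step 1: x=[6.9600 11.6400] v=[-0.2000 -1.8000]
Step 2: x=[6.8744 11.3328] v=[-0.4280 -1.5360]
Step 3: x=[6.7405 11.0873] v=[-0.6696 -1.2277]
Step 4: x=[6.5587 10.9079] v=[-0.9090 -0.8971]
Step 5: x=[6.3327 10.7945] v=[-1.1300 -0.5669]
Step 6: x=[6.0693 10.7426] v=[-1.3171 -0.2593]
Step 7: x=[5.7780 10.7438] v=[-1.4567 0.0060]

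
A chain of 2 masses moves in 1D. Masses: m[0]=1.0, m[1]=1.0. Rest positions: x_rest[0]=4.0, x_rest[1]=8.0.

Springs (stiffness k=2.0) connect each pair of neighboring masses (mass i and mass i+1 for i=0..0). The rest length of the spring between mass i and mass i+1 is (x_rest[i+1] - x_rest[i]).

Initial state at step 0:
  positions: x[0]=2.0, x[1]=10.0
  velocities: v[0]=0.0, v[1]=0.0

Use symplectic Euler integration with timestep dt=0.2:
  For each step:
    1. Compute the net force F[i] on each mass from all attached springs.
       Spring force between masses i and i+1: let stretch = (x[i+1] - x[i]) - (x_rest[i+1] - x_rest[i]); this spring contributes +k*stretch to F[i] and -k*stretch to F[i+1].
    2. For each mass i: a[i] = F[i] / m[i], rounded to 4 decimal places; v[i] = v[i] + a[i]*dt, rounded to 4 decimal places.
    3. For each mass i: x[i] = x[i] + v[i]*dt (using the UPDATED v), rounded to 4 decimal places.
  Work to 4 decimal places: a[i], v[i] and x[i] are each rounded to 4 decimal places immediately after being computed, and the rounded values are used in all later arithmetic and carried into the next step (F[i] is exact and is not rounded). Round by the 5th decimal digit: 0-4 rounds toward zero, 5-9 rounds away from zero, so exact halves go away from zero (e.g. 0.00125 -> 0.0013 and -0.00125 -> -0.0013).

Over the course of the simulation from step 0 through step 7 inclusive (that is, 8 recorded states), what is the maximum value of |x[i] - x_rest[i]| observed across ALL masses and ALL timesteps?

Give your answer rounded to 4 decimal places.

Answer: 2.0263

Derivation:
Step 0: x=[2.0000 10.0000] v=[0.0000 0.0000]
Step 1: x=[2.3200 9.6800] v=[1.6000 -1.6000]
Step 2: x=[2.9088 9.0912] v=[2.9440 -2.9440]
Step 3: x=[3.6722 8.3278] v=[3.8170 -3.8170]
Step 4: x=[4.4880 7.5120] v=[4.0792 -4.0792]
Step 5: x=[5.2258 6.7742] v=[3.6888 -3.6888]
Step 6: x=[5.7674 6.2326] v=[2.7082 -2.7082]
Step 7: x=[6.0263 5.9737] v=[1.2943 -1.2943]
Max displacement = 2.0263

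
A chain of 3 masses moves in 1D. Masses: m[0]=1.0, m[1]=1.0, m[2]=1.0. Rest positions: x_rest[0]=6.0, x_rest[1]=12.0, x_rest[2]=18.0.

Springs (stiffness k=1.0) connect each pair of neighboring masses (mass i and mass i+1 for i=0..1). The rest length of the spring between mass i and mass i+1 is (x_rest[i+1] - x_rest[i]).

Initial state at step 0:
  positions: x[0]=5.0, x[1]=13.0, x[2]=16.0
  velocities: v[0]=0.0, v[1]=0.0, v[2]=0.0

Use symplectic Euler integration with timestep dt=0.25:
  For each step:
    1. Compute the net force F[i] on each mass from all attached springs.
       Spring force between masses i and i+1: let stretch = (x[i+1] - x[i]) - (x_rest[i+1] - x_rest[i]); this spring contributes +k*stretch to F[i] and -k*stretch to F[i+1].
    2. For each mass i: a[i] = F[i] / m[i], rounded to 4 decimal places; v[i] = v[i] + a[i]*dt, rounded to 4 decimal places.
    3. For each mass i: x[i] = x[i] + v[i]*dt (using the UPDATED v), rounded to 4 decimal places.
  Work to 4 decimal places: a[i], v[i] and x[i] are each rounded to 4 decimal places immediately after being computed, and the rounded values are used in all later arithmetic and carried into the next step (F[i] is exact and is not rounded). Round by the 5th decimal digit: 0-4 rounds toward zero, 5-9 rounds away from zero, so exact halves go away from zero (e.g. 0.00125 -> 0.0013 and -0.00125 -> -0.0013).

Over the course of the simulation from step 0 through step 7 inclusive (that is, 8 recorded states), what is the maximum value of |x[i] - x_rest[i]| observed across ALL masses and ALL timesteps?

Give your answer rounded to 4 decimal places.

Answer: 2.3589

Derivation:
Step 0: x=[5.0000 13.0000 16.0000] v=[0.0000 0.0000 0.0000]
Step 1: x=[5.1250 12.6875 16.1875] v=[0.5000 -1.2500 0.7500]
Step 2: x=[5.3477 12.1211 16.5313] v=[0.8906 -2.2656 1.3750]
Step 3: x=[5.6187 11.4070 16.9744] v=[1.0840 -2.8564 1.7725]
Step 4: x=[5.8765 10.6791 17.4446] v=[1.0311 -2.9116 1.8807]
Step 5: x=[6.0595 10.0739 17.8669] v=[0.7318 -2.4209 1.6893]
Step 6: x=[6.1184 9.7048 18.1772] v=[0.2354 -1.4763 1.2411]
Step 7: x=[6.0264 9.6411 18.3330] v=[-0.3680 -0.2548 0.6230]
Max displacement = 2.3589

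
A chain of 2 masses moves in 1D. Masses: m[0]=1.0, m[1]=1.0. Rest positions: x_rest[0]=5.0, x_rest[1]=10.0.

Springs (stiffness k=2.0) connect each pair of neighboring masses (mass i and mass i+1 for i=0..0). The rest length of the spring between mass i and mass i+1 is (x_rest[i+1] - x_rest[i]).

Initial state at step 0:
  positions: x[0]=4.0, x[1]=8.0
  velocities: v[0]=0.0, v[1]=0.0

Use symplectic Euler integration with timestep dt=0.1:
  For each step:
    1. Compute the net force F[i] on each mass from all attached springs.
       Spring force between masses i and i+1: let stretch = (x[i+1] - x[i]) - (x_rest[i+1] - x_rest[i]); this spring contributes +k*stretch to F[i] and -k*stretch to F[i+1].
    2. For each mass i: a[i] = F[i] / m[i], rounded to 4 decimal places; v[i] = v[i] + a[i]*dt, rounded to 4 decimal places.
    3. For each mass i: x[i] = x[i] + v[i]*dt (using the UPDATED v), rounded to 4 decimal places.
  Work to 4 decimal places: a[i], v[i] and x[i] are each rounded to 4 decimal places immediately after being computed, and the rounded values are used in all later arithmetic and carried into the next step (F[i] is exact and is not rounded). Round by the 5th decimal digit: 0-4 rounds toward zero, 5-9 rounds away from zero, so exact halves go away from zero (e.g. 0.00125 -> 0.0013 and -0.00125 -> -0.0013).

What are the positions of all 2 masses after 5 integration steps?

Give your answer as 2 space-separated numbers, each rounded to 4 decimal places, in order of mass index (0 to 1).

Step 0: x=[4.0000 8.0000] v=[0.0000 0.0000]
Step 1: x=[3.9800 8.0200] v=[-0.2000 0.2000]
Step 2: x=[3.9408 8.0592] v=[-0.3920 0.3920]
Step 3: x=[3.8840 8.1160] v=[-0.5683 0.5683]
Step 4: x=[3.8118 8.1882] v=[-0.7219 0.7219]
Step 5: x=[3.7271 8.2729] v=[-0.8466 0.8466]

Answer: 3.7271 8.2729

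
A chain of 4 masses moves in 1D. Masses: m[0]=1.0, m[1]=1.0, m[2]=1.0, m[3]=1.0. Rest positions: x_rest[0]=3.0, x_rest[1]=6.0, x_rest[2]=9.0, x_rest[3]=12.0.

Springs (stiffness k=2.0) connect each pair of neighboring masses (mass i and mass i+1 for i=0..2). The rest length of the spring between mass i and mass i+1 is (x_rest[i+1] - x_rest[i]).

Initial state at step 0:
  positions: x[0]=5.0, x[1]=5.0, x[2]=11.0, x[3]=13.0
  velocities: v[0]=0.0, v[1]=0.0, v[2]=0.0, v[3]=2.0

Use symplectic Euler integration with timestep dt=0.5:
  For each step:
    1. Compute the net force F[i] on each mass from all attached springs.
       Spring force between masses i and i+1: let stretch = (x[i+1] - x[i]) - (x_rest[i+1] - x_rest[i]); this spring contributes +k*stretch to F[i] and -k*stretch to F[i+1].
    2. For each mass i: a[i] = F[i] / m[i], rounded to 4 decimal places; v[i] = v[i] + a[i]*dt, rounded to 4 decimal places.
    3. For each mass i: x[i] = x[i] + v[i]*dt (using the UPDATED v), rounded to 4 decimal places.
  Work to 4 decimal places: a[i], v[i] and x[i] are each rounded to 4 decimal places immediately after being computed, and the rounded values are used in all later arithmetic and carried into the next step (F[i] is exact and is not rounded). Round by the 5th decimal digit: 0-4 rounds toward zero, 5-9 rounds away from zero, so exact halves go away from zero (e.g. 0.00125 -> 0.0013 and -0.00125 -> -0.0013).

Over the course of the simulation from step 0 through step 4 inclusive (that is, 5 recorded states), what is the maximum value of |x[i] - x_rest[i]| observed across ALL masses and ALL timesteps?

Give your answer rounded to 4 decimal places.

Answer: 4.5000

Derivation:
Step 0: x=[5.0000 5.0000 11.0000 13.0000] v=[0.0000 0.0000 0.0000 2.0000]
Step 1: x=[3.5000 8.0000 9.0000 14.5000] v=[-3.0000 6.0000 -4.0000 3.0000]
Step 2: x=[2.7500 9.2500 9.2500 14.7500] v=[-1.5000 2.5000 0.5000 0.5000]
Step 3: x=[3.7500 7.2500 12.2500 13.7500] v=[2.0000 -4.0000 6.0000 -2.0000]
Step 4: x=[5.0000 6.0000 13.5000 13.5000] v=[2.5000 -2.5000 2.5000 -0.5000]
Max displacement = 4.5000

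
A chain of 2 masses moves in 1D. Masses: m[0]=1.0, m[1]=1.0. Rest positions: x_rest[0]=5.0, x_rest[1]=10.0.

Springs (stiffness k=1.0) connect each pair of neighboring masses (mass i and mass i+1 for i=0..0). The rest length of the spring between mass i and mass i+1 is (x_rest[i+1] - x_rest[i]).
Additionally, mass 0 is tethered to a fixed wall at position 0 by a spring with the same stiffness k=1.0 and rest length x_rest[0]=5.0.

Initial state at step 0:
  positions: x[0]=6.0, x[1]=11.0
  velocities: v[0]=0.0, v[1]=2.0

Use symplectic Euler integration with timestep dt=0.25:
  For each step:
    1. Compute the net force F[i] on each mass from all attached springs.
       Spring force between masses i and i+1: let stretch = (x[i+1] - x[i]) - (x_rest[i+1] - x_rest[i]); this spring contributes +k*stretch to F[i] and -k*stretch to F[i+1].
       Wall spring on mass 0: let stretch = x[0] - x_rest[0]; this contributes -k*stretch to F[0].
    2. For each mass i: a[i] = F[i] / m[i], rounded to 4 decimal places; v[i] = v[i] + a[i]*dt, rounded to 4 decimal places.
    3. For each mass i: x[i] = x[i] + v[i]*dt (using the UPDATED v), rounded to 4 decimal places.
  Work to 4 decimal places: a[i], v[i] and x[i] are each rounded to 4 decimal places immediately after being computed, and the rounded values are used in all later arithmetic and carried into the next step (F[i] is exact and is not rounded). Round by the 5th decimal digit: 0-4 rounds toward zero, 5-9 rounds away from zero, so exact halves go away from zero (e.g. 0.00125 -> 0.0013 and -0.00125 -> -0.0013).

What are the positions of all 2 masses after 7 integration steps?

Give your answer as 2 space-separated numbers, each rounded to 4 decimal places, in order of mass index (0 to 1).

Answer: 6.1291 12.8171

Derivation:
Step 0: x=[6.0000 11.0000] v=[0.0000 2.0000]
Step 1: x=[5.9375 11.5000] v=[-0.2500 2.0000]
Step 2: x=[5.8516 11.9649] v=[-0.3438 1.8594]
Step 3: x=[5.7820 12.3602] v=[-0.2784 1.5811]
Step 4: x=[5.7622 12.6569] v=[-0.0794 1.1866]
Step 5: x=[5.8131 12.8351] v=[0.2037 0.7129]
Step 6: x=[5.9396 12.8870] v=[0.5059 0.2074]
Step 7: x=[6.1291 12.8171] v=[0.7579 -0.2795]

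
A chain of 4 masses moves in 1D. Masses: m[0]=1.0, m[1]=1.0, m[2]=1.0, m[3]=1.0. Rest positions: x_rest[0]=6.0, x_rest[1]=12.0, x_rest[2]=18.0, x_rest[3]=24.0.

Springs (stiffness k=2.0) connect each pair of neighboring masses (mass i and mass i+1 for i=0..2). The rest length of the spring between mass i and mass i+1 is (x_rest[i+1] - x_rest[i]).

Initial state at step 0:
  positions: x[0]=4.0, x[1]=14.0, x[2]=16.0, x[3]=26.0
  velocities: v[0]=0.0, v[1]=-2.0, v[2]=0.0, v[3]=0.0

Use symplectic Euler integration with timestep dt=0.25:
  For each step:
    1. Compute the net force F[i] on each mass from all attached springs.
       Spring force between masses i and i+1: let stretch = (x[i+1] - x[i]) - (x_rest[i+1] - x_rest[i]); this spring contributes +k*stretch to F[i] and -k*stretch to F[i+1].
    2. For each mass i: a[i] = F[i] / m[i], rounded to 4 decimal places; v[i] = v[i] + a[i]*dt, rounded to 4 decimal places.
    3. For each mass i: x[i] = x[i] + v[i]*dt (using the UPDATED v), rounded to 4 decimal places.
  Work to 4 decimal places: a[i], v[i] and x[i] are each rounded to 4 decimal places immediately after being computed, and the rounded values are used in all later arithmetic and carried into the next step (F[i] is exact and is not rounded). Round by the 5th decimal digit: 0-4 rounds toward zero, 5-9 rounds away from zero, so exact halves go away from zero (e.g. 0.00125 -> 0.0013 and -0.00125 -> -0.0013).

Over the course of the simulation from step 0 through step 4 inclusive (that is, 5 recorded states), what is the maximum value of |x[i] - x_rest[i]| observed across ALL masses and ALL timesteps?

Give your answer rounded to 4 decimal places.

Step 0: x=[4.0000 14.0000 16.0000 26.0000] v=[0.0000 -2.0000 0.0000 0.0000]
Step 1: x=[4.5000 12.5000 17.0000 25.5000] v=[2.0000 -6.0000 4.0000 -2.0000]
Step 2: x=[5.2500 10.5625 18.5000 24.6875] v=[3.0000 -7.7500 6.0000 -3.2500]
Step 3: x=[5.9141 8.9531 19.7813 23.8516] v=[2.6563 -6.4375 5.1250 -3.3438]
Step 4: x=[6.2081 8.3174 20.2178 23.2569] v=[1.1758 -2.5429 1.7461 -2.3790]
Max displacement = 3.6826

Answer: 3.6826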